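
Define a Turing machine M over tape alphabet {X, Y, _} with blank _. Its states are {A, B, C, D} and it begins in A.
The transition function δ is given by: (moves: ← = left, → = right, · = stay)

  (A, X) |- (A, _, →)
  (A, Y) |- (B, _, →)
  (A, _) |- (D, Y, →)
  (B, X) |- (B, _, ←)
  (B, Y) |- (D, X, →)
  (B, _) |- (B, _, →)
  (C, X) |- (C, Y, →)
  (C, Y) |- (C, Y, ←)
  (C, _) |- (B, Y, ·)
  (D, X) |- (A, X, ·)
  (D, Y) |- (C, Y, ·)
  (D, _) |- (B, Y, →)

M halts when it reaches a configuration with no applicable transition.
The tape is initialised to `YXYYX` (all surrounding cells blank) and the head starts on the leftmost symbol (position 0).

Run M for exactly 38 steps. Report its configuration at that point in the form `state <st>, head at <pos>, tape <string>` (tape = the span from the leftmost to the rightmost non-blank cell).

state C, head at -3, tape YYYYYYX

state=A head=0 tape=___[Y]XYYX   (A,Y)→(B,_,→)
state=B head=1 tape=____[X]YYX   (B,X)→(B,_,←)
state=B head=0 tape=___[_]_YYX   (B,_)→(B,_,→)
state=B head=1 tape=____[_]YYX   (B,_)→(B,_,→)
state=B head=2 tape=_____[Y]YX   (B,Y)→(D,X,→)
state=D head=3 tape=_____X[Y]X   (D,Y)→(C,Y,·)
state=C head=3 tape=_____X[Y]X   (C,Y)→(C,Y,←)
state=C head=2 tape=_____[X]YX   (C,X)→(C,Y,→)
state=C head=3 tape=_____Y[Y]X   (C,Y)→(C,Y,←)
state=C head=2 tape=_____[Y]YX   (C,Y)→(C,Y,←)
state=C head=1 tape=____[_]YYX   (C,_)→(B,Y,·)
state=B head=1 tape=____[Y]YYX   (B,Y)→(D,X,→)
state=D head=2 tape=____X[Y]YX   (D,Y)→(C,Y,·)
state=C head=2 tape=____X[Y]YX   (C,Y)→(C,Y,←)
state=C head=1 tape=____[X]YYX   (C,X)→(C,Y,→)
state=C head=2 tape=____Y[Y]YX   (C,Y)→(C,Y,←)
state=C head=1 tape=____[Y]YYX   (C,Y)→(C,Y,←)
state=C head=0 tape=___[_]YYYX   (C,_)→(B,Y,·)
state=B head=0 tape=___[Y]YYYX   (B,Y)→(D,X,→)
state=D head=1 tape=___X[Y]YYX   (D,Y)→(C,Y,·)
state=C head=1 tape=___X[Y]YYX   (C,Y)→(C,Y,←)
state=C head=0 tape=___[X]YYYX   (C,X)→(C,Y,→)
state=C head=1 tape=___Y[Y]YYX   (C,Y)→(C,Y,←)
state=C head=0 tape=___[Y]YYYX   (C,Y)→(C,Y,←)
state=C head=-1 tape=__[_]YYYYX   (C,_)→(B,Y,·)
state=B head=-1 tape=__[Y]YYYYX   (B,Y)→(D,X,→)
state=D head=0 tape=__X[Y]YYYX   (D,Y)→(C,Y,·)
state=C head=0 tape=__X[Y]YYYX   (C,Y)→(C,Y,←)
state=C head=-1 tape=__[X]YYYYX   (C,X)→(C,Y,→)
state=C head=0 tape=__Y[Y]YYYX   (C,Y)→(C,Y,←)
state=C head=-1 tape=__[Y]YYYYX   (C,Y)→(C,Y,←)
state=C head=-2 tape=_[_]YYYYYX   (C,_)→(B,Y,·)
state=B head=-2 tape=_[Y]YYYYYX   (B,Y)→(D,X,→)
state=D head=-1 tape=_X[Y]YYYYX   (D,Y)→(C,Y,·)
state=C head=-1 tape=_X[Y]YYYYX   (C,Y)→(C,Y,←)
state=C head=-2 tape=_[X]YYYYYX   (C,X)→(C,Y,→)
state=C head=-1 tape=_Y[Y]YYYYX   (C,Y)→(C,Y,←)
state=C head=-2 tape=_[Y]YYYYYX   (C,Y)→(C,Y,←)
state=C head=-3 tape=[_]YYYYYYX
After 38 steps: state C, head at -3, tape YYYYYYX.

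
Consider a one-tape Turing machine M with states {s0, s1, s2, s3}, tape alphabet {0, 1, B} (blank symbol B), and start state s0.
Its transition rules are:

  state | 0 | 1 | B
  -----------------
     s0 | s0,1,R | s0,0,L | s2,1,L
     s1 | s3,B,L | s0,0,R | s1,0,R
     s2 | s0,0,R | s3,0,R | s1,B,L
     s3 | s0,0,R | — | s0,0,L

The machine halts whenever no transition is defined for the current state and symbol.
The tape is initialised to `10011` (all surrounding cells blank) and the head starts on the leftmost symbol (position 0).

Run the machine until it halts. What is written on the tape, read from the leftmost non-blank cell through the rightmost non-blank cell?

011111101

s0 | BBB[1]0011B   read 1 → write 0, move L, go to s0
s0 | BB[B]00011B   read B → write 1, move L, go to s2
s2 | B[B]100011B   read B → write B, move L, go to s1
s1 | [B]B100011B   read B → write 0, move R, go to s1
s1 | 0[B]100011B   read B → write 0, move R, go to s1
s1 | 00[1]00011B   read 1 → write 0, move R, go to s0
s0 | 000[0]0011B   read 0 → write 1, move R, go to s0
s0 | 0001[0]011B   read 0 → write 1, move R, go to s0
s0 | 00011[0]11B   read 0 → write 1, move R, go to s0
s0 | 000111[1]1B   read 1 → write 0, move L, go to s0
s0 | 00011[1]01B   read 1 → write 0, move L, go to s0
s0 | 0001[1]001B   read 1 → write 0, move L, go to s0
s0 | 000[1]0001B   read 1 → write 0, move L, go to s0
s0 | 00[0]00001B   read 0 → write 1, move R, go to s0
s0 | 001[0]0001B   read 0 → write 1, move R, go to s0
s0 | 0011[0]001B   read 0 → write 1, move R, go to s0
s0 | 00111[0]01B   read 0 → write 1, move R, go to s0
s0 | 001111[0]1B   read 0 → write 1, move R, go to s0
s0 | 0011111[1]B   read 1 → write 0, move L, go to s0
s0 | 001111[1]0B   read 1 → write 0, move L, go to s0
s0 | 00111[1]00B   read 1 → write 0, move L, go to s0
s0 | 0011[1]000B   read 1 → write 0, move L, go to s0
s0 | 001[1]0000B   read 1 → write 0, move L, go to s0
s0 | 00[1]00000B   read 1 → write 0, move L, go to s0
s0 | 0[0]000000B   read 0 → write 1, move R, go to s0
s0 | 01[0]00000B   read 0 → write 1, move R, go to s0
s0 | 011[0]0000B   read 0 → write 1, move R, go to s0
s0 | 0111[0]000B   read 0 → write 1, move R, go to s0
s0 | 01111[0]00B   read 0 → write 1, move R, go to s0
s0 | 011111[0]0B   read 0 → write 1, move R, go to s0
s0 | 0111111[0]B   read 0 → write 1, move R, go to s0
s0 | 01111111[B]   read B → write 1, move L, go to s2
s2 | 0111111[1]1   read 1 → write 0, move R, go to s3
s3 | 01111110[1]
The non-blank tape span at halt is 011111101.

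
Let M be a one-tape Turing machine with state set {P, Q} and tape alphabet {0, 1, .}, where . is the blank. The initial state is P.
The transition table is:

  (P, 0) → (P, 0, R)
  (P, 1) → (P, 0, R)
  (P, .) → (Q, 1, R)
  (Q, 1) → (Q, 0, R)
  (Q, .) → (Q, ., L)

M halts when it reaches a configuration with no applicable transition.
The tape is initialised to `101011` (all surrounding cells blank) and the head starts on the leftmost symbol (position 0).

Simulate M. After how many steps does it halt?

P | [1]01011..   read 1 → write 0, move R, go to P
P | 0[0]1011..   read 0 → write 0, move R, go to P
P | 00[1]011..   read 1 → write 0, move R, go to P
P | 000[0]11..   read 0 → write 0, move R, go to P
P | 0000[1]1..   read 1 → write 0, move R, go to P
P | 00000[1]..   read 1 → write 0, move R, go to P
P | 000000[.].   read . → write 1, move R, go to Q
Q | 0000001[.]   read . → write ., move L, go to Q
Q | 000000[1].   read 1 → write 0, move R, go to Q
Q | 0000000[.]   read . → write ., move L, go to Q
Q | 000000[0].
M halts after 10 transitions.

10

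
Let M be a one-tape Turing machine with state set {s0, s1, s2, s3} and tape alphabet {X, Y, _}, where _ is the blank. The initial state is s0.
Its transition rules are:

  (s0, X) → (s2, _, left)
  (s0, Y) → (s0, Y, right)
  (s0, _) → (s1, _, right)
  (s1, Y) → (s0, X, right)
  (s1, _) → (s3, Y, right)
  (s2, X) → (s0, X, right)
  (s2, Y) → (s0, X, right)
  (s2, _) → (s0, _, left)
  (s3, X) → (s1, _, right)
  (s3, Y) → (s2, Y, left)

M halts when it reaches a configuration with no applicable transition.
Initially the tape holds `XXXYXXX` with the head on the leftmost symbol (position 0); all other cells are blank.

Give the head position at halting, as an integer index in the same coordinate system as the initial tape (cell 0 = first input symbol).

s0 | __[X]XXYXXX   read X → write _, move left, go to s2
s2 | _[_]_XXYXXX   read _ → write _, move left, go to s0
s0 | [_]__XXYXXX   read _ → write _, move right, go to s1
s1 | _[_]_XXYXXX   read _ → write Y, move right, go to s3
s3 | _Y[_]XXYXXX
At halt the head is at cell 0.

0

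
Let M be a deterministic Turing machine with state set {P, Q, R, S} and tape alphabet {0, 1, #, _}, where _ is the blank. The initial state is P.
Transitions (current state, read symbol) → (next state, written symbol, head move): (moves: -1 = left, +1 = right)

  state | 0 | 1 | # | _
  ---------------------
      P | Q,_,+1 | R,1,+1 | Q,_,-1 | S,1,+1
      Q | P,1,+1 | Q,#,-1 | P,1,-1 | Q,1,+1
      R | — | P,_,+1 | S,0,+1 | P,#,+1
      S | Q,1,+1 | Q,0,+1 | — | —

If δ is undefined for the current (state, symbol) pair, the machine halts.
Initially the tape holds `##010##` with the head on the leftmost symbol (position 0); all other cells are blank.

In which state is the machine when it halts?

S

P | _[#]#010##__   read # → write _, move -1, go to Q
Q | [_]_#010##__   read _ → write 1, move +1, go to Q
Q | 1[_]#010##__   read _ → write 1, move +1, go to Q
Q | 11[#]010##__   read # → write 1, move -1, go to P
P | 1[1]1010##__   read 1 → write 1, move +1, go to R
R | 11[1]010##__   read 1 → write _, move +1, go to P
P | 11_[0]10##__   read 0 → write _, move +1, go to Q
Q | 11__[1]0##__   read 1 → write #, move -1, go to Q
Q | 11_[_]#0##__   read _ → write 1, move +1, go to Q
Q | 11_1[#]0##__   read # → write 1, move -1, go to P
P | 11_[1]10##__   read 1 → write 1, move +1, go to R
R | 11_1[1]0##__   read 1 → write _, move +1, go to P
P | 11_1_[0]##__   read 0 → write _, move +1, go to Q
Q | 11_1__[#]#__   read # → write 1, move -1, go to P
P | 11_1_[_]1#__   read _ → write 1, move +1, go to S
S | 11_1_1[1]#__   read 1 → write 0, move +1, go to Q
Q | 11_1_10[#]__   read # → write 1, move -1, go to P
P | 11_1_1[0]1__   read 0 → write _, move +1, go to Q
Q | 11_1_1_[1]__   read 1 → write #, move -1, go to Q
Q | 11_1_1[_]#__   read _ → write 1, move +1, go to Q
Q | 11_1_11[#]__   read # → write 1, move -1, go to P
P | 11_1_1[1]1__   read 1 → write 1, move +1, go to R
R | 11_1_11[1]__   read 1 → write _, move +1, go to P
P | 11_1_11_[_]_   read _ → write 1, move +1, go to S
S | 11_1_11_1[_]
No transition is defined for (S, _); M halts in state S.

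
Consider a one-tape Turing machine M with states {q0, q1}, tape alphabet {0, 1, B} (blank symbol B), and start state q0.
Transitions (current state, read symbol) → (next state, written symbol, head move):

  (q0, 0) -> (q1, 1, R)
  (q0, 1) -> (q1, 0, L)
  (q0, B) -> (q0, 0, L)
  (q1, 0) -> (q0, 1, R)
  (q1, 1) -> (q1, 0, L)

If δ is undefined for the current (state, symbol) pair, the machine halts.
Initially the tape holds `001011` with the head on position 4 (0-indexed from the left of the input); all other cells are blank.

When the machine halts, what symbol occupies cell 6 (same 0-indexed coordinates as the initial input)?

q0 | B0010[1]1BB   read 1 → write 0, move L, go to q1
q1 | B001[0]01BB   read 0 → write 1, move R, go to q0
q0 | B0011[0]1BB   read 0 → write 1, move R, go to q1
q1 | B00111[1]BB   read 1 → write 0, move L, go to q1
q1 | B0011[1]0BB   read 1 → write 0, move L, go to q1
q1 | B001[1]00BB   read 1 → write 0, move L, go to q1
q1 | B00[1]000BB   read 1 → write 0, move L, go to q1
q1 | B0[0]0000BB   read 0 → write 1, move R, go to q0
q0 | B01[0]000BB   read 0 → write 1, move R, go to q1
q1 | B011[0]00BB   read 0 → write 1, move R, go to q0
q0 | B0111[0]0BB   read 0 → write 1, move R, go to q1
q1 | B01111[0]BB   read 0 → write 1, move R, go to q0
q0 | B011111[B]B   read B → write 0, move L, go to q0
q0 | B01111[1]0B   read 1 → write 0, move L, go to q1
q1 | B0111[1]00B   read 1 → write 0, move L, go to q1
q1 | B011[1]000B   read 1 → write 0, move L, go to q1
q1 | B01[1]0000B   read 1 → write 0, move L, go to q1
q1 | B0[1]00000B   read 1 → write 0, move L, go to q1
q1 | B[0]000000B   read 0 → write 1, move R, go to q0
q0 | B1[0]00000B   read 0 → write 1, move R, go to q1
q1 | B11[0]0000B   read 0 → write 1, move R, go to q0
q0 | B111[0]000B   read 0 → write 1, move R, go to q1
q1 | B1111[0]00B   read 0 → write 1, move R, go to q0
q0 | B11111[0]0B   read 0 → write 1, move R, go to q1
q1 | B111111[0]B   read 0 → write 1, move R, go to q0
q0 | B1111111[B]   read B → write 0, move L, go to q0
q0 | B111111[1]0   read 1 → write 0, move L, go to q1
q1 | B11111[1]00   read 1 → write 0, move L, go to q1
q1 | B1111[1]000   read 1 → write 0, move L, go to q1
q1 | B111[1]0000   read 1 → write 0, move L, go to q1
q1 | B11[1]00000   read 1 → write 0, move L, go to q1
q1 | B1[1]000000   read 1 → write 0, move L, go to q1
q1 | B[1]0000000   read 1 → write 0, move L, go to q1
q1 | [B]00000000
Cell 6 holds 0 when M halts.

0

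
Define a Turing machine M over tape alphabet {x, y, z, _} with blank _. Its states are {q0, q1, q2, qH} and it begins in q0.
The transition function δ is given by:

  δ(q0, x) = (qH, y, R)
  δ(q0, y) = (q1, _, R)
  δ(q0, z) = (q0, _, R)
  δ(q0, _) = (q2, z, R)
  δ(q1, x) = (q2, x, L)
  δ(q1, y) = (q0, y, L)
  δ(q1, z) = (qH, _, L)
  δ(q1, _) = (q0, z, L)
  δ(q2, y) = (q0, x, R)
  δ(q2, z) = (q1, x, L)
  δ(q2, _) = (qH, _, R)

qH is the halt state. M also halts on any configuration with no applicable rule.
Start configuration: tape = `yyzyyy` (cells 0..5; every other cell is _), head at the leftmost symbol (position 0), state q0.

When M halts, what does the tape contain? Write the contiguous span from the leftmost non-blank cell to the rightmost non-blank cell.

q0 | [y]yzyyy_   read y → write _, move R, go to q1
q1 | _[y]zyyy_   read y → write y, move L, go to q0
q0 | [_]yzyyy_   read _ → write z, move R, go to q2
q2 | z[y]zyyy_   read y → write x, move R, go to q0
q0 | zx[z]yyy_   read z → write _, move R, go to q0
q0 | zx_[y]yy_   read y → write _, move R, go to q1
q1 | zx__[y]y_   read y → write y, move L, go to q0
q0 | zx_[_]yy_   read _ → write z, move R, go to q2
q2 | zx_z[y]y_   read y → write x, move R, go to q0
q0 | zx_zx[y]_   read y → write _, move R, go to q1
q1 | zx_zx_[_]   read _ → write z, move L, go to q0
q0 | zx_zx[_]z   read _ → write z, move R, go to q2
q2 | zx_zxz[z]   read z → write x, move L, go to q1
q1 | zx_zx[z]x   read z → write _, move L, go to qH
qH | zx_z[x]_x
The non-blank tape span at halt is zx_zx_x.

zx_zx_x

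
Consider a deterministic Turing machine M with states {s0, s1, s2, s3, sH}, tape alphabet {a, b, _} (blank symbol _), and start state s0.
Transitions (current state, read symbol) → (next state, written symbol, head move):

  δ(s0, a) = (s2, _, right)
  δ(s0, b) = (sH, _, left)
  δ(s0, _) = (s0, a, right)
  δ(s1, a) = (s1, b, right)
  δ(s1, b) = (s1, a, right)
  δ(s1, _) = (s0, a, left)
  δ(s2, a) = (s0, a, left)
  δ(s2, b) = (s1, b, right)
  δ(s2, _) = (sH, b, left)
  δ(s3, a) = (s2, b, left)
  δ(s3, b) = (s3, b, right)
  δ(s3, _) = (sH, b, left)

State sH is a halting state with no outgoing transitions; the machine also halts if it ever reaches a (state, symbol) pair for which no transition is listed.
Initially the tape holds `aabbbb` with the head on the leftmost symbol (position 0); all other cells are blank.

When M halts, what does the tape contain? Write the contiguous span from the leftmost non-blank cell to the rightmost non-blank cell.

state=s0 head=0 tape=[a]abbbb__   (s0,a)→(s2,_,right)
state=s2 head=1 tape=_[a]bbbb__   (s2,a)→(s0,a,left)
state=s0 head=0 tape=[_]abbbb__   (s0,_)→(s0,a,right)
state=s0 head=1 tape=a[a]bbbb__   (s0,a)→(s2,_,right)
state=s2 head=2 tape=a_[b]bbb__   (s2,b)→(s1,b,right)
state=s1 head=3 tape=a_b[b]bb__   (s1,b)→(s1,a,right)
state=s1 head=4 tape=a_ba[b]b__   (s1,b)→(s1,a,right)
state=s1 head=5 tape=a_baa[b]__   (s1,b)→(s1,a,right)
state=s1 head=6 tape=a_baaa[_]_   (s1,_)→(s0,a,left)
state=s0 head=5 tape=a_baa[a]a_   (s0,a)→(s2,_,right)
state=s2 head=6 tape=a_baa_[a]_   (s2,a)→(s0,a,left)
state=s0 head=5 tape=a_baa[_]a_   (s0,_)→(s0,a,right)
state=s0 head=6 tape=a_baaa[a]_   (s0,a)→(s2,_,right)
state=s2 head=7 tape=a_baaa_[_]   (s2,_)→(sH,b,left)
state=sH head=6 tape=a_baaa[_]b
The non-blank tape span at halt is a_baaa_b.

a_baaa_b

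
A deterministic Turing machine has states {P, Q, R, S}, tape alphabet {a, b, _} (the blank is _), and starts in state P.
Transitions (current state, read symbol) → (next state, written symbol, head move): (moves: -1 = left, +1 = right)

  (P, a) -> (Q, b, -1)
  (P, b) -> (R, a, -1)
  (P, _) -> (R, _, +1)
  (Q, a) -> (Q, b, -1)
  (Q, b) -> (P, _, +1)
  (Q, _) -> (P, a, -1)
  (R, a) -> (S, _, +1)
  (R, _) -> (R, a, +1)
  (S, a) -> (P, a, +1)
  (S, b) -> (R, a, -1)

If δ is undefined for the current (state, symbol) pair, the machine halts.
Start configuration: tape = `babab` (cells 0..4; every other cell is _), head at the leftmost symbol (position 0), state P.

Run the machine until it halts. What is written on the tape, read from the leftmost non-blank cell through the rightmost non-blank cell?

P | _[b]abab_   read b → write a, move -1, go to R
R | [_]aabab_   read _ → write a, move +1, go to R
R | a[a]abab_   read a → write _, move +1, go to S
S | a_[a]bab_   read a → write a, move +1, go to P
P | a_a[b]ab_   read b → write a, move -1, go to R
R | a_[a]aab_   read a → write _, move +1, go to S
S | a__[a]ab_   read a → write a, move +1, go to P
P | a__a[a]b_   read a → write b, move -1, go to Q
Q | a__[a]bb_   read a → write b, move -1, go to Q
Q | a_[_]bbb_   read _ → write a, move -1, go to P
P | a[_]abbb_   read _ → write _, move +1, go to R
R | a_[a]bbb_   read a → write _, move +1, go to S
S | a__[b]bb_   read b → write a, move -1, go to R
R | a_[_]abb_   read _ → write a, move +1, go to R
R | a_a[a]bb_   read a → write _, move +1, go to S
S | a_a_[b]b_   read b → write a, move -1, go to R
R | a_a[_]ab_   read _ → write a, move +1, go to R
R | a_aa[a]b_   read a → write _, move +1, go to S
S | a_aa_[b]_   read b → write a, move -1, go to R
R | a_aa[_]a_   read _ → write a, move +1, go to R
R | a_aaa[a]_   read a → write _, move +1, go to S
S | a_aaa_[_]
The non-blank tape span at halt is a_aaa.

a_aaa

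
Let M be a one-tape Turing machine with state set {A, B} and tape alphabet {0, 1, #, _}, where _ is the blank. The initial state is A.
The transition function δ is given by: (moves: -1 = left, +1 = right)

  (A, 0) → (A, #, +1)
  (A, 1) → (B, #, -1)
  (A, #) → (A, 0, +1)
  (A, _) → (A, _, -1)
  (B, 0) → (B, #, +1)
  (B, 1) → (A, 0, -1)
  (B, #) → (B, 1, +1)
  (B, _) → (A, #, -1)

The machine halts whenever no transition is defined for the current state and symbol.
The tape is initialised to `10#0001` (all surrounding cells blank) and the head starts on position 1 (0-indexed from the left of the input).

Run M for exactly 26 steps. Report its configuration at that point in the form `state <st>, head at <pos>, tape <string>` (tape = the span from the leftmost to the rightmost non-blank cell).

state A, head at 7, tape 1#0#0#0#

state=A head=1 tape=1[0]#0001__   (A,0)→(A,#,+1)
state=A head=2 tape=1#[#]0001__   (A,#)→(A,0,+1)
state=A head=3 tape=1#0[0]001__   (A,0)→(A,#,+1)
state=A head=4 tape=1#0#[0]01__   (A,0)→(A,#,+1)
state=A head=5 tape=1#0##[0]1__   (A,0)→(A,#,+1)
state=A head=6 tape=1#0###[1]__   (A,1)→(B,#,-1)
state=B head=5 tape=1#0##[#]#__   (B,#)→(B,1,+1)
state=B head=6 tape=1#0##1[#]__   (B,#)→(B,1,+1)
state=B head=7 tape=1#0##11[_]_   (B,_)→(A,#,-1)
state=A head=6 tape=1#0##1[1]#_   (A,1)→(B,#,-1)
state=B head=5 tape=1#0##[1]##_   (B,1)→(A,0,-1)
state=A head=4 tape=1#0#[#]0##_   (A,#)→(A,0,+1)
state=A head=5 tape=1#0#0[0]##_   (A,0)→(A,#,+1)
state=A head=6 tape=1#0#0#[#]#_   (A,#)→(A,0,+1)
state=A head=7 tape=1#0#0#0[#]_   (A,#)→(A,0,+1)
state=A head=8 tape=1#0#0#00[_]   (A,_)→(A,_,-1)
state=A head=7 tape=1#0#0#0[0]_   (A,0)→(A,#,+1)
state=A head=8 tape=1#0#0#0#[_]   (A,_)→(A,_,-1)
state=A head=7 tape=1#0#0#0[#]_   (A,#)→(A,0,+1)
state=A head=8 tape=1#0#0#00[_]   (A,_)→(A,_,-1)
state=A head=7 tape=1#0#0#0[0]_   (A,0)→(A,#,+1)
state=A head=8 tape=1#0#0#0#[_]   (A,_)→(A,_,-1)
state=A head=7 tape=1#0#0#0[#]_   (A,#)→(A,0,+1)
state=A head=8 tape=1#0#0#00[_]   (A,_)→(A,_,-1)
state=A head=7 tape=1#0#0#0[0]_   (A,0)→(A,#,+1)
state=A head=8 tape=1#0#0#0#[_]   (A,_)→(A,_,-1)
state=A head=7 tape=1#0#0#0[#]_
After 26 steps: state A, head at 7, tape 1#0#0#0#.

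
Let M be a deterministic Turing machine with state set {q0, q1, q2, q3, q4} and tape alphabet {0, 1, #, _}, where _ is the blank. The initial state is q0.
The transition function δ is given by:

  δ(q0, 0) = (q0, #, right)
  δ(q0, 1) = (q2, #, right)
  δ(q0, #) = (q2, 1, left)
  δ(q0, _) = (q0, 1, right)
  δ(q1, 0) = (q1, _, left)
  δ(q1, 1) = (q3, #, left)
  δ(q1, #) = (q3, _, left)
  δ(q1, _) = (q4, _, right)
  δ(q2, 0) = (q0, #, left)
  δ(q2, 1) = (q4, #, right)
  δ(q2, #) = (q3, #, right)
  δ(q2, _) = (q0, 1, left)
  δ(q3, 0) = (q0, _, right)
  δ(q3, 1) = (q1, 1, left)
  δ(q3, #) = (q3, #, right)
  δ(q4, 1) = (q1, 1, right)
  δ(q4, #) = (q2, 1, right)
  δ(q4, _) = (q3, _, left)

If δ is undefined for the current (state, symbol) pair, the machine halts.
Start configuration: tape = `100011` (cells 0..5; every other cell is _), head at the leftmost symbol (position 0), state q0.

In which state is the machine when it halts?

state=q0 head=0 tape=__[1]00011_   (q0,1)→(q2,#,right)
state=q2 head=1 tape=__#[0]0011_   (q2,0)→(q0,#,left)
state=q0 head=0 tape=__[#]#0011_   (q0,#)→(q2,1,left)
state=q2 head=-1 tape=_[_]1#0011_   (q2,_)→(q0,1,left)
state=q0 head=-2 tape=[_]11#0011_   (q0,_)→(q0,1,right)
state=q0 head=-1 tape=1[1]1#0011_   (q0,1)→(q2,#,right)
state=q2 head=0 tape=1#[1]#0011_   (q2,1)→(q4,#,right)
state=q4 head=1 tape=1##[#]0011_   (q4,#)→(q2,1,right)
state=q2 head=2 tape=1##1[0]011_   (q2,0)→(q0,#,left)
state=q0 head=1 tape=1##[1]#011_   (q0,1)→(q2,#,right)
state=q2 head=2 tape=1###[#]011_   (q2,#)→(q3,#,right)
state=q3 head=3 tape=1####[0]11_   (q3,0)→(q0,_,right)
state=q0 head=4 tape=1####_[1]1_   (q0,1)→(q2,#,right)
state=q2 head=5 tape=1####_#[1]_   (q2,1)→(q4,#,right)
state=q4 head=6 tape=1####_##[_]   (q4,_)→(q3,_,left)
state=q3 head=5 tape=1####_#[#]_   (q3,#)→(q3,#,right)
state=q3 head=6 tape=1####_##[_]
No transition is defined for (q3, _); M halts in state q3.

q3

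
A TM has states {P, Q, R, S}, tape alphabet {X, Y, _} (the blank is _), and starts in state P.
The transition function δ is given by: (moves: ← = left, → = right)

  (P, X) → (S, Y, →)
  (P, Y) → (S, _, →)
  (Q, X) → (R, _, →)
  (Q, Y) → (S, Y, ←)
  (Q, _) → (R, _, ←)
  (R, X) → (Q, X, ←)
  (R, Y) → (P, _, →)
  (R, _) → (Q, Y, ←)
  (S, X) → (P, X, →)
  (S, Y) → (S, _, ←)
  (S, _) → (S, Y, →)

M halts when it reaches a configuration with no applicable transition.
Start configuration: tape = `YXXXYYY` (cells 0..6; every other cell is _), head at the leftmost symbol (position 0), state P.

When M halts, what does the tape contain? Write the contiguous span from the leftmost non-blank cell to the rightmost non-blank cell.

XYX

P | [Y]XXXYYY   read Y → write _, move →, go to S
S | _[X]XXYYY   read X → write X, move →, go to P
P | _X[X]XYYY   read X → write Y, move →, go to S
S | _XY[X]YYY   read X → write X, move →, go to P
P | _XYX[Y]YY   read Y → write _, move →, go to S
S | _XYX_[Y]Y   read Y → write _, move ←, go to S
S | _XYX[_]_Y   read _ → write Y, move →, go to S
S | _XYXY[_]Y   read _ → write Y, move →, go to S
S | _XYXYY[Y]   read Y → write _, move ←, go to S
S | _XYXY[Y]_   read Y → write _, move ←, go to S
S | _XYX[Y]__   read Y → write _, move ←, go to S
S | _XY[X]___   read X → write X, move →, go to P
P | _XYX[_]__
The non-blank tape span at halt is XYX.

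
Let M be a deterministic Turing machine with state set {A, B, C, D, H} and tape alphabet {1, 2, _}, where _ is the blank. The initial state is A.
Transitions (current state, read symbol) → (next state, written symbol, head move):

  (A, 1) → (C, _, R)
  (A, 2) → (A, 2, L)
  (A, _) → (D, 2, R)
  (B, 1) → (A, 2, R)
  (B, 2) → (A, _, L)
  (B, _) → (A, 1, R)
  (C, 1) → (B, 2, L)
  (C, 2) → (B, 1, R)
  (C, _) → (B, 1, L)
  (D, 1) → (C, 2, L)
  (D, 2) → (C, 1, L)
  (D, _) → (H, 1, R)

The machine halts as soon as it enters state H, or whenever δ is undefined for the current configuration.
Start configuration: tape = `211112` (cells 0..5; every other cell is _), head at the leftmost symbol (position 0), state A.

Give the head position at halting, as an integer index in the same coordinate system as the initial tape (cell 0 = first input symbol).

9

state=A head=0 tape=_[2]11112____   (A,2)→(A,2,L)
state=A head=-1 tape=[_]211112____   (A,_)→(D,2,R)
state=D head=0 tape=2[2]11112____   (D,2)→(C,1,L)
state=C head=-1 tape=[2]111112____   (C,2)→(B,1,R)
state=B head=0 tape=1[1]11112____   (B,1)→(A,2,R)
state=A head=1 tape=12[1]1112____   (A,1)→(C,_,R)
state=C head=2 tape=12_[1]112____   (C,1)→(B,2,L)
state=B head=1 tape=12[_]2112____   (B,_)→(A,1,R)
state=A head=2 tape=121[2]112____   (A,2)→(A,2,L)
state=A head=1 tape=12[1]2112____   (A,1)→(C,_,R)
state=C head=2 tape=12_[2]112____   (C,2)→(B,1,R)
state=B head=3 tape=12_1[1]12____   (B,1)→(A,2,R)
state=A head=4 tape=12_12[1]2____   (A,1)→(C,_,R)
state=C head=5 tape=12_12_[2]____   (C,2)→(B,1,R)
state=B head=6 tape=12_12_1[_]___   (B,_)→(A,1,R)
state=A head=7 tape=12_12_11[_]__   (A,_)→(D,2,R)
state=D head=8 tape=12_12_112[_]_   (D,_)→(H,1,R)
state=H head=9 tape=12_12_1121[_]
At halt the head is at cell 9.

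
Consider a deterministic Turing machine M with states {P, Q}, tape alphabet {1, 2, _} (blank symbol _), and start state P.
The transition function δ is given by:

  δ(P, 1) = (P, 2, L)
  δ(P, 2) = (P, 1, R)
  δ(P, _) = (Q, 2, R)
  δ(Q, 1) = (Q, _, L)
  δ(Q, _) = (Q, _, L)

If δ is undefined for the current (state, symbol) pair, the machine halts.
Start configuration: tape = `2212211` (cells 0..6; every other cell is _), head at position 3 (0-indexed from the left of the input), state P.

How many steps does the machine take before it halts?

26

P | 221[2]211__   read 2 → write 1, move R, go to P
P | 2211[2]11__   read 2 → write 1, move R, go to P
P | 22111[1]1__   read 1 → write 2, move L, go to P
P | 2211[1]21__   read 1 → write 2, move L, go to P
P | 221[1]221__   read 1 → write 2, move L, go to P
P | 22[1]2221__   read 1 → write 2, move L, go to P
P | 2[2]22221__   read 2 → write 1, move R, go to P
P | 21[2]2221__   read 2 → write 1, move R, go to P
P | 211[2]221__   read 2 → write 1, move R, go to P
P | 2111[2]21__   read 2 → write 1, move R, go to P
P | 21111[2]1__   read 2 → write 1, move R, go to P
P | 211111[1]__   read 1 → write 2, move L, go to P
P | 21111[1]2__   read 1 → write 2, move L, go to P
P | 2111[1]22__   read 1 → write 2, move L, go to P
P | 211[1]222__   read 1 → write 2, move L, go to P
P | 21[1]2222__   read 1 → write 2, move L, go to P
P | 2[1]22222__   read 1 → write 2, move L, go to P
P | [2]222222__   read 2 → write 1, move R, go to P
P | 1[2]22222__   read 2 → write 1, move R, go to P
P | 11[2]2222__   read 2 → write 1, move R, go to P
P | 111[2]222__   read 2 → write 1, move R, go to P
P | 1111[2]22__   read 2 → write 1, move R, go to P
P | 11111[2]2__   read 2 → write 1, move R, go to P
P | 111111[2]__   read 2 → write 1, move R, go to P
P | 1111111[_]_   read _ → write 2, move R, go to Q
Q | 11111112[_]   read _ → write _, move L, go to Q
Q | 1111111[2]_
M halts after 26 transitions.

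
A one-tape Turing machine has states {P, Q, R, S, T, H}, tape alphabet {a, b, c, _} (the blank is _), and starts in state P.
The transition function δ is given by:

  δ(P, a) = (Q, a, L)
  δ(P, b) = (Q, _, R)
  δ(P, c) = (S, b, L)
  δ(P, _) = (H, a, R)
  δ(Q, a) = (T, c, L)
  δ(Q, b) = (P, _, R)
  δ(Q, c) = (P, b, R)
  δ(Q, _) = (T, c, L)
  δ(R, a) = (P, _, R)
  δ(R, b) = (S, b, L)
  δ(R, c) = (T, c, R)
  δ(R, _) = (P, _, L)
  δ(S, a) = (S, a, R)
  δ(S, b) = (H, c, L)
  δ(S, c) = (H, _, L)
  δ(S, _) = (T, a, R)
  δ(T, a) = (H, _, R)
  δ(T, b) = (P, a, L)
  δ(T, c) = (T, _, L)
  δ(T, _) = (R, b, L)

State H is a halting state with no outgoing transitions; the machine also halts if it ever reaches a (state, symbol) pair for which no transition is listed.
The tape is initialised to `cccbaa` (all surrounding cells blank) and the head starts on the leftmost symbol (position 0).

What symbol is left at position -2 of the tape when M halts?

state=P head=0 tape=_____[c]ccbaa   (P,c)→(S,b,L)
state=S head=-1 tape=____[_]bccbaa   (S,_)→(T,a,R)
state=T head=0 tape=____a[b]ccbaa   (T,b)→(P,a,L)
state=P head=-1 tape=____[a]accbaa   (P,a)→(Q,a,L)
state=Q head=-2 tape=___[_]aaccbaa   (Q,_)→(T,c,L)
state=T head=-3 tape=__[_]caaccbaa   (T,_)→(R,b,L)
state=R head=-4 tape=_[_]bcaaccbaa   (R,_)→(P,_,L)
state=P head=-5 tape=[_]_bcaaccbaa   (P,_)→(H,a,R)
state=H head=-4 tape=a[_]bcaaccbaa
Cell -2 holds c when M halts.

c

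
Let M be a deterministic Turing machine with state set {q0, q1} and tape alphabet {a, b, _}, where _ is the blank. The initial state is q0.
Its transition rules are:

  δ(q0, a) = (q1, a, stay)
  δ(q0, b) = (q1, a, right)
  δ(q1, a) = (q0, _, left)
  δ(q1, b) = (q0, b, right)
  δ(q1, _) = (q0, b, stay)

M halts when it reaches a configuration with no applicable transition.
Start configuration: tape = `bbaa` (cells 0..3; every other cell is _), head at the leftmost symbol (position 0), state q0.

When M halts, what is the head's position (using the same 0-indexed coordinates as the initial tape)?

q0 | _[b]baa   read b → write a, move right, go to q1
q1 | _a[b]aa   read b → write b, move right, go to q0
q0 | _ab[a]a   read a → write a, move stay, go to q1
q1 | _ab[a]a   read a → write _, move left, go to q0
q0 | _a[b]_a   read b → write a, move right, go to q1
q1 | _aa[_]a   read _ → write b, move stay, go to q0
q0 | _aa[b]a   read b → write a, move right, go to q1
q1 | _aaa[a]   read a → write _, move left, go to q0
q0 | _aa[a]_   read a → write a, move stay, go to q1
q1 | _aa[a]_   read a → write _, move left, go to q0
q0 | _a[a]__   read a → write a, move stay, go to q1
q1 | _a[a]__   read a → write _, move left, go to q0
q0 | _[a]___   read a → write a, move stay, go to q1
q1 | _[a]___   read a → write _, move left, go to q0
q0 | [_]____
At halt the head is at cell -1.

-1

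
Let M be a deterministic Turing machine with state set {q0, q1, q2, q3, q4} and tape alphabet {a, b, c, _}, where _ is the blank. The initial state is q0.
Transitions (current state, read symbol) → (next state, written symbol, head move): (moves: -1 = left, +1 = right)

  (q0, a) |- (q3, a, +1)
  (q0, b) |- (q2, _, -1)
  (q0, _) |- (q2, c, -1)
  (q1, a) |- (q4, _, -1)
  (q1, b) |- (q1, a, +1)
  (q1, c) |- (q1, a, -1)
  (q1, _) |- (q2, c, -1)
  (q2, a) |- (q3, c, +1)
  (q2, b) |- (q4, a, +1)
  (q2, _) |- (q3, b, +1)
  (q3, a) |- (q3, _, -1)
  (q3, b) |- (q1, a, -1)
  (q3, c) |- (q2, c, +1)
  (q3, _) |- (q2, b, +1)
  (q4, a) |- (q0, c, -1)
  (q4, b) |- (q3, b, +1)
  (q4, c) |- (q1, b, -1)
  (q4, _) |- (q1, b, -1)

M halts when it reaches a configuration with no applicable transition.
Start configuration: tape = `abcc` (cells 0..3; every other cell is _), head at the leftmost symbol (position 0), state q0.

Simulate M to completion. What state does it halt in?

q2

state=q0 head=0 tape=___[a]bcc   (q0,a)→(q3,a,+1)
state=q3 head=1 tape=___a[b]cc   (q3,b)→(q1,a,-1)
state=q1 head=0 tape=___[a]acc   (q1,a)→(q4,_,-1)
state=q4 head=-1 tape=__[_]_acc   (q4,_)→(q1,b,-1)
state=q1 head=-2 tape=_[_]b_acc   (q1,_)→(q2,c,-1)
state=q2 head=-3 tape=[_]cb_acc   (q2,_)→(q3,b,+1)
state=q3 head=-2 tape=b[c]b_acc   (q3,c)→(q2,c,+1)
state=q2 head=-1 tape=bc[b]_acc   (q2,b)→(q4,a,+1)
state=q4 head=0 tape=bca[_]acc   (q4,_)→(q1,b,-1)
state=q1 head=-1 tape=bc[a]bacc   (q1,a)→(q4,_,-1)
state=q4 head=-2 tape=b[c]_bacc   (q4,c)→(q1,b,-1)
state=q1 head=-3 tape=[b]b_bacc   (q1,b)→(q1,a,+1)
state=q1 head=-2 tape=a[b]_bacc   (q1,b)→(q1,a,+1)
state=q1 head=-1 tape=aa[_]bacc   (q1,_)→(q2,c,-1)
state=q2 head=-2 tape=a[a]cbacc   (q2,a)→(q3,c,+1)
state=q3 head=-1 tape=ac[c]bacc   (q3,c)→(q2,c,+1)
state=q2 head=0 tape=acc[b]acc   (q2,b)→(q4,a,+1)
state=q4 head=1 tape=acca[a]cc   (q4,a)→(q0,c,-1)
state=q0 head=0 tape=acc[a]ccc   (q0,a)→(q3,a,+1)
state=q3 head=1 tape=acca[c]cc   (q3,c)→(q2,c,+1)
state=q2 head=2 tape=accac[c]c
No transition is defined for (q2, c); M halts in state q2.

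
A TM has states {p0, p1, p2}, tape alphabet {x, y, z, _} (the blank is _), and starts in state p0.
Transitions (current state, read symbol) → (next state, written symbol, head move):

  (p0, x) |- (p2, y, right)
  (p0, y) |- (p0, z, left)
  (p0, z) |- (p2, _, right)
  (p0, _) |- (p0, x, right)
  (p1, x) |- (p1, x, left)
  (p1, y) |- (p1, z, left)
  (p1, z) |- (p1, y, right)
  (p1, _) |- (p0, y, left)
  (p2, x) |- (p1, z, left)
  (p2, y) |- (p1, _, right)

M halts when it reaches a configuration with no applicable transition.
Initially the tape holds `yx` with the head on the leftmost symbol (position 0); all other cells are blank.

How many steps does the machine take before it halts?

17

state=p0 head=0 tape=_[y]x__   (p0,y)→(p0,z,left)
state=p0 head=-1 tape=[_]zx__   (p0,_)→(p0,x,right)
state=p0 head=0 tape=x[z]x__   (p0,z)→(p2,_,right)
state=p2 head=1 tape=x_[x]__   (p2,x)→(p1,z,left)
state=p1 head=0 tape=x[_]z__   (p1,_)→(p0,y,left)
state=p0 head=-1 tape=[x]yz__   (p0,x)→(p2,y,right)
state=p2 head=0 tape=y[y]z__   (p2,y)→(p1,_,right)
state=p1 head=1 tape=y_[z]__   (p1,z)→(p1,y,right)
state=p1 head=2 tape=y_y[_]_   (p1,_)→(p0,y,left)
state=p0 head=1 tape=y_[y]y_   (p0,y)→(p0,z,left)
state=p0 head=0 tape=y[_]zy_   (p0,_)→(p0,x,right)
state=p0 head=1 tape=yx[z]y_   (p0,z)→(p2,_,right)
state=p2 head=2 tape=yx_[y]_   (p2,y)→(p1,_,right)
state=p1 head=3 tape=yx__[_]   (p1,_)→(p0,y,left)
state=p0 head=2 tape=yx_[_]y   (p0,_)→(p0,x,right)
state=p0 head=3 tape=yx_x[y]   (p0,y)→(p0,z,left)
state=p0 head=2 tape=yx_[x]z   (p0,x)→(p2,y,right)
state=p2 head=3 tape=yx_y[z]
M halts after 17 transitions.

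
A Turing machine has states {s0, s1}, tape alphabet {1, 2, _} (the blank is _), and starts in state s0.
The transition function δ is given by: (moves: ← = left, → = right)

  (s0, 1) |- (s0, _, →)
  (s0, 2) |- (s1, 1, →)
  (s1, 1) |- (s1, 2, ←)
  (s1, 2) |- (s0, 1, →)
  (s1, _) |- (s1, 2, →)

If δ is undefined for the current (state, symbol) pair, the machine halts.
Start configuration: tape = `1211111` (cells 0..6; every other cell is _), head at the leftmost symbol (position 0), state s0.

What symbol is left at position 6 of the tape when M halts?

_

s0 | _[1]211111_   read 1 → write _, move →, go to s0
s0 | __[2]11111_   read 2 → write 1, move →, go to s1
s1 | __1[1]1111_   read 1 → write 2, move ←, go to s1
s1 | __[1]21111_   read 1 → write 2, move ←, go to s1
s1 | _[_]221111_   read _ → write 2, move →, go to s1
s1 | _2[2]21111_   read 2 → write 1, move →, go to s0
s0 | _21[2]1111_   read 2 → write 1, move →, go to s1
s1 | _211[1]111_   read 1 → write 2, move ←, go to s1
s1 | _21[1]2111_   read 1 → write 2, move ←, go to s1
s1 | _2[1]22111_   read 1 → write 2, move ←, go to s1
s1 | _[2]222111_   read 2 → write 1, move →, go to s0
s0 | _1[2]22111_   read 2 → write 1, move →, go to s1
s1 | _11[2]2111_   read 2 → write 1, move →, go to s0
s0 | _111[2]111_   read 2 → write 1, move →, go to s1
s1 | _1111[1]11_   read 1 → write 2, move ←, go to s1
s1 | _111[1]211_   read 1 → write 2, move ←, go to s1
s1 | _11[1]2211_   read 1 → write 2, move ←, go to s1
s1 | _1[1]22211_   read 1 → write 2, move ←, go to s1
s1 | _[1]222211_   read 1 → write 2, move ←, go to s1
s1 | [_]2222211_   read _ → write 2, move →, go to s1
s1 | 2[2]222211_   read 2 → write 1, move →, go to s0
s0 | 21[2]22211_   read 2 → write 1, move →, go to s1
s1 | 211[2]2211_   read 2 → write 1, move →, go to s0
s0 | 2111[2]211_   read 2 → write 1, move →, go to s1
s1 | 21111[2]11_   read 2 → write 1, move →, go to s0
s0 | 211111[1]1_   read 1 → write _, move →, go to s0
s0 | 211111_[1]_   read 1 → write _, move →, go to s0
s0 | 211111__[_]
Cell 6 holds _ when M halts.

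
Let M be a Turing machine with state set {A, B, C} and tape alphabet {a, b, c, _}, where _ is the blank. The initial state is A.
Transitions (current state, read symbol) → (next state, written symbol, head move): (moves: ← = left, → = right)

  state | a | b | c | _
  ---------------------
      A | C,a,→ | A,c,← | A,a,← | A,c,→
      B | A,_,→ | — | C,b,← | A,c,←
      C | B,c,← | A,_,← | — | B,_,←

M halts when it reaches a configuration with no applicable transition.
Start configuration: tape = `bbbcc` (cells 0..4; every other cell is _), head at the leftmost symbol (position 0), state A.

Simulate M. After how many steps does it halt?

20

A | __[b]bbcc   read b → write c, move ←, go to A
A | _[_]cbbcc   read _ → write c, move →, go to A
A | _c[c]bbcc   read c → write a, move ←, go to A
A | _[c]abbcc   read c → write a, move ←, go to A
A | [_]aabbcc   read _ → write c, move →, go to A
A | c[a]abbcc   read a → write a, move →, go to C
C | ca[a]bbcc   read a → write c, move ←, go to B
B | c[a]cbbcc   read a → write _, move →, go to A
A | c_[c]bbcc   read c → write a, move ←, go to A
A | c[_]abbcc   read _ → write c, move →, go to A
A | cc[a]bbcc   read a → write a, move →, go to C
C | cca[b]bcc   read b → write _, move ←, go to A
A | cc[a]_bcc   read a → write a, move →, go to C
C | cca[_]bcc   read _ → write _, move ←, go to B
B | cc[a]_bcc   read a → write _, move →, go to A
A | cc_[_]bcc   read _ → write c, move →, go to A
A | cc_c[b]cc   read b → write c, move ←, go to A
A | cc_[c]ccc   read c → write a, move ←, go to A
A | cc[_]accc   read _ → write c, move →, go to A
A | ccc[a]ccc   read a → write a, move →, go to C
C | ccca[c]cc
M halts after 20 transitions.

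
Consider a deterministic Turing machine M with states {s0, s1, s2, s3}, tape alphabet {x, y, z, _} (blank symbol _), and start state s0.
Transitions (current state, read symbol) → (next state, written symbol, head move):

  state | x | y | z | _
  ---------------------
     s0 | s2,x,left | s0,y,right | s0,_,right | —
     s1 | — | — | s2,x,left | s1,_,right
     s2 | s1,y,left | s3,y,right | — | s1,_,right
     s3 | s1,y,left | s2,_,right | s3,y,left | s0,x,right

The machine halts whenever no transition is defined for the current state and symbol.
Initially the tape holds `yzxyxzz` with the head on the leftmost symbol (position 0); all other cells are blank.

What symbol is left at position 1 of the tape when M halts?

_

state=s0 head=0 tape=[y]zxyxzz   (s0,y)→(s0,y,right)
state=s0 head=1 tape=y[z]xyxzz   (s0,z)→(s0,_,right)
state=s0 head=2 tape=y_[x]yxzz   (s0,x)→(s2,x,left)
state=s2 head=1 tape=y[_]xyxzz   (s2,_)→(s1,_,right)
state=s1 head=2 tape=y_[x]yxzz
Cell 1 holds _ when M halts.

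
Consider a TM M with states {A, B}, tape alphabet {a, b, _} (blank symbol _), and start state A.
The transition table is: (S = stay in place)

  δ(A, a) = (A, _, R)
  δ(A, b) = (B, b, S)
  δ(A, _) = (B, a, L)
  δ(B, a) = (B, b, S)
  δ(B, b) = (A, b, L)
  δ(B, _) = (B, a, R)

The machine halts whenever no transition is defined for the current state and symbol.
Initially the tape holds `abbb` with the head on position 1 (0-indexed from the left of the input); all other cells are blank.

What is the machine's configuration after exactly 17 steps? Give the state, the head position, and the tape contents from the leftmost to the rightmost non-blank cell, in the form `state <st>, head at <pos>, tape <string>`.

state A, head at -1, tape bbbbb

state=A head=1 tape=__a[b]bb   (A,b)→(B,b,S)
state=B head=1 tape=__a[b]bb   (B,b)→(A,b,L)
state=A head=0 tape=__[a]bbb   (A,a)→(A,_,R)
state=A head=1 tape=___[b]bb   (A,b)→(B,b,S)
state=B head=1 tape=___[b]bb   (B,b)→(A,b,L)
state=A head=0 tape=__[_]bbb   (A,_)→(B,a,L)
state=B head=-1 tape=_[_]abbb   (B,_)→(B,a,R)
state=B head=0 tape=_a[a]bbb   (B,a)→(B,b,S)
state=B head=0 tape=_a[b]bbb   (B,b)→(A,b,L)
state=A head=-1 tape=_[a]bbbb   (A,a)→(A,_,R)
state=A head=0 tape=__[b]bbb   (A,b)→(B,b,S)
state=B head=0 tape=__[b]bbb   (B,b)→(A,b,L)
state=A head=-1 tape=_[_]bbbb   (A,_)→(B,a,L)
state=B head=-2 tape=[_]abbbb   (B,_)→(B,a,R)
state=B head=-1 tape=a[a]bbbb   (B,a)→(B,b,S)
state=B head=-1 tape=a[b]bbbb   (B,b)→(A,b,L)
state=A head=-2 tape=[a]bbbbb   (A,a)→(A,_,R)
state=A head=-1 tape=_[b]bbbb
After 17 steps: state A, head at -1, tape bbbbb.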